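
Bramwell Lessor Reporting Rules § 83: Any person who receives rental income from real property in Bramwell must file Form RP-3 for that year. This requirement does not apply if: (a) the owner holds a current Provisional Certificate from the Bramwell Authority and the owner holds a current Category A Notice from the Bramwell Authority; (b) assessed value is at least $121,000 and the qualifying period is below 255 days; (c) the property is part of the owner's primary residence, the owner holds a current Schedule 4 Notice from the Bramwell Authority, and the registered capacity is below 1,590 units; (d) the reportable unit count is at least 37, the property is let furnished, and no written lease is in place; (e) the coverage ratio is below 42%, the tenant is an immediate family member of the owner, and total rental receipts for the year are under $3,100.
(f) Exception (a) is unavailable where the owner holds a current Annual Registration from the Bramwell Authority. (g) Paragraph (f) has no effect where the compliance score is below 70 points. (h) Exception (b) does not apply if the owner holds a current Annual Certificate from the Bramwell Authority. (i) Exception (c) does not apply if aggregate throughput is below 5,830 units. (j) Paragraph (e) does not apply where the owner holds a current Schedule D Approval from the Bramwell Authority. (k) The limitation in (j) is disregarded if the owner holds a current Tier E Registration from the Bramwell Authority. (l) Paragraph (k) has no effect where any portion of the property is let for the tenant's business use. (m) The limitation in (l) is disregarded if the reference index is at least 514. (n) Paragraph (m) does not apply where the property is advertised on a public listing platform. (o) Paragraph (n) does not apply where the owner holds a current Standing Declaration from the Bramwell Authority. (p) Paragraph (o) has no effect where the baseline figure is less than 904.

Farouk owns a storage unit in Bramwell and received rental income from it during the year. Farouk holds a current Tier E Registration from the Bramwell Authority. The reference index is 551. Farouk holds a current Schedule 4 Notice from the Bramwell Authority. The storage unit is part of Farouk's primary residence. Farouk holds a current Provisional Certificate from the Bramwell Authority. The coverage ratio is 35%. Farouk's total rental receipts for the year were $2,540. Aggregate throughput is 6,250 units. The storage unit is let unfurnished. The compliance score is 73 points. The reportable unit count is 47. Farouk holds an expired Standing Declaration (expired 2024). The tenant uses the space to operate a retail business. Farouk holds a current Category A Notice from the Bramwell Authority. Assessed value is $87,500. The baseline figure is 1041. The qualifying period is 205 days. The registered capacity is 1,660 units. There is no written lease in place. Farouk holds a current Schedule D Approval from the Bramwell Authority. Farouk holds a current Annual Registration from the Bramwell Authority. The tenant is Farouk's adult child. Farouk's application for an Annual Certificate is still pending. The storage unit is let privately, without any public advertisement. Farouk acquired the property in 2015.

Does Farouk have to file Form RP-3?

No — exception (e) applies; Farouk is not required to file Form RP-3.

Exception (a): a current Provisional Certificate is held; a current Category A Notice is held — every condition holds. Turning to paragraphs (f)–(g): (f) operates — a current Annual Registration is held. (g) does not operate here (the compliance score is 73 points, not below 70 points), so (f) stands. (a) is therefore removed.
Exception (b) does not apply: assessed value is $87,500, short of $121,000.
Exception (c) fails — the registered capacity is 1,660 units, not below 1,590 units.
Exception (d) requires that the property is let furnished; but the property is let unfurnished, so (d) is unavailable.
Exception (e): the coverage ratio is 35%, below the 42% limit; the tenant is an immediate family member; total rental receipts for the year are $2,540, under the $3,100 limit — every condition holds. As to paragraphs (j)–(p): (j) would limit (e) — a current Schedule D Approval is held — but (k) sets (j) aside: (k) operates against (j): a current Tier E Registration is held. (l) would limit (k) — the space is let for business use — but (m) sets (l) aside: (m) operates — the reference index is 551, meeting the 514 threshold. (n), which would lift (m), is not engaged — the property is let privately without advertisement. Exception (e) stands.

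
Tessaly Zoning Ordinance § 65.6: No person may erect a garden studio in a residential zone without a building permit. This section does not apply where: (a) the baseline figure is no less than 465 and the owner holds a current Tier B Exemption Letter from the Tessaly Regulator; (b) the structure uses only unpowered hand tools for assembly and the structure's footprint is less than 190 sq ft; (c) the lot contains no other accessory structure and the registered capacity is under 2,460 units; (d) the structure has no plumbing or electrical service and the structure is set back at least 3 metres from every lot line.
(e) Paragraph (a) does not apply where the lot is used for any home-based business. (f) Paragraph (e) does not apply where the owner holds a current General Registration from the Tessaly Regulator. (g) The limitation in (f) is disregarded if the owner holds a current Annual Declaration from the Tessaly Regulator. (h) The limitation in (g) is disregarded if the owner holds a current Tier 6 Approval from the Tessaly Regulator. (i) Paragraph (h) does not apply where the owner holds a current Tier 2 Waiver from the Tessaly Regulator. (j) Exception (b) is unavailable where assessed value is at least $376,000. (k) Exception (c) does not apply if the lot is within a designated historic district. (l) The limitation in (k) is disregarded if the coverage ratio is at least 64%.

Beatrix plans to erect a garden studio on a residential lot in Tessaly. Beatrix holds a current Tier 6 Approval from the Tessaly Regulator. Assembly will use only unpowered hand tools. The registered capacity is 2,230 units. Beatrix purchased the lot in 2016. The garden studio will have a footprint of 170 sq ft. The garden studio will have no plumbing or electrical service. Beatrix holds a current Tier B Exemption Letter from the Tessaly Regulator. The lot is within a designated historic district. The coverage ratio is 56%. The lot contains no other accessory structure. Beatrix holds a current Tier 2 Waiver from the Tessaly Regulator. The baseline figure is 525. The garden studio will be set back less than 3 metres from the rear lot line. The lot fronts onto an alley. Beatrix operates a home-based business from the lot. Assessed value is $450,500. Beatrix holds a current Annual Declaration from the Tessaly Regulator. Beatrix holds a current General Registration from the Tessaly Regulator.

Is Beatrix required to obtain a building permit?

Yes — Beatrix must obtain a building permit.

All of (a)'s requirements are met (the baseline figure is 525, meeting the 465 threshold; a current Tier B Exemption Letter is held). Turning to paragraphs (e)–(i): (e) operates against (a): a home-based business operates on the lot. (f) would limit (e) — a current General Registration is held — but (g) sets (f) aside: (g) is engaged — a current Annual Declaration is held. (h) would limit (g) — a current Tier 6 Approval is held — but (i) sets (h) aside: (i) operates against (h): a current Tier 2 Waiver is held. (a) is therefore removed.
Exception (b)'s conditions are all satisfied: assembly uses only hand tools; the structure's footprint is 170 sq ft, less than the 190 sq ft limit. But applying paragraph (j): (j) operates — assessed value is $450,500, meeting the $376,000 threshold. So (b) is unavailable.
Exception (c)'s conditions are all satisfied: the lot has no other accessory structure; the registered capacity is 2,230 units, under the 2,460 units limit. But: (k) is triggered — the lot is in a historic district. (l), which would lift (k), is inapplicable — the coverage ratio is 56%, short of 64%. So (c) is unavailable.
Exception (d) fails — the rear setback is under 3 m.
None of the exceptions is available; § 65.6 applies in full.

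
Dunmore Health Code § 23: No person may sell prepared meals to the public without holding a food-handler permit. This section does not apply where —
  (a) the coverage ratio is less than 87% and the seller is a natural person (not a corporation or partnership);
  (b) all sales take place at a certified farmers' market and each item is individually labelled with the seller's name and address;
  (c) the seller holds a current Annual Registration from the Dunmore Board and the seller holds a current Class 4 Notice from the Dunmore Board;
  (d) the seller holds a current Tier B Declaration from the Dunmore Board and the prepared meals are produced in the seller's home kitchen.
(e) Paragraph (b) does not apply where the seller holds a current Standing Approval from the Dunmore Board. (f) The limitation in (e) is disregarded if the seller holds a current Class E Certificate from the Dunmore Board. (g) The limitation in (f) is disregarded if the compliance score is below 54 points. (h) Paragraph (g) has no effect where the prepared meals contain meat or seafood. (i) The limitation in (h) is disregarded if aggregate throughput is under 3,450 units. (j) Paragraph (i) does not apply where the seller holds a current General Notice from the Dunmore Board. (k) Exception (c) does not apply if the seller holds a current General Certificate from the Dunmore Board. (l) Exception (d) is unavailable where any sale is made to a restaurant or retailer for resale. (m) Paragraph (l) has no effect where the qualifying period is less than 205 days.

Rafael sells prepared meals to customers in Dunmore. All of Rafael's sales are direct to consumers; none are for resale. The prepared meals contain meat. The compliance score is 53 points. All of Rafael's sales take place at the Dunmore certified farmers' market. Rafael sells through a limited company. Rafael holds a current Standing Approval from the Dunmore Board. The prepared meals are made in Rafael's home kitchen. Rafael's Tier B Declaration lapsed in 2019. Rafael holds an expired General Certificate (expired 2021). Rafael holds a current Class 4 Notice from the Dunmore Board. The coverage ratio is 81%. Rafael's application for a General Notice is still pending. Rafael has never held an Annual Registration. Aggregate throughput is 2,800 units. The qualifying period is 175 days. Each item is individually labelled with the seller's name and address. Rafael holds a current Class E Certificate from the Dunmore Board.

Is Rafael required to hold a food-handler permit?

Exception (a) does not apply: the seller operates through a limited company.
Exception (b)'s conditions are all satisfied: all sales are at a certified farmers' market; items are individually labelled. But: (e) operates against (b): a current Standing Approval is held. (f) is engaged (a current Class E Certificate is held), but is overridden by (g): (g) operates against (f): the compliance score is 53 points, below the 54 points limit. (h) would limit (g) — the prepared meals contain meat — but (i) sets (h) aside: (i) is triggered — aggregate throughput is 2,800 units, under the 3,450 units limit. (j), which would lift (i), does not operate here — the General Notice is not current. Exception (b) does not apply.
Exception (c) fails — there is no Annual Registration in force.
Exception (d) does not apply: the Tier B Declaration is not current.
No exception is made out. Rafael falls within the general rule.

Yes — Rafael must hold a food-handler permit.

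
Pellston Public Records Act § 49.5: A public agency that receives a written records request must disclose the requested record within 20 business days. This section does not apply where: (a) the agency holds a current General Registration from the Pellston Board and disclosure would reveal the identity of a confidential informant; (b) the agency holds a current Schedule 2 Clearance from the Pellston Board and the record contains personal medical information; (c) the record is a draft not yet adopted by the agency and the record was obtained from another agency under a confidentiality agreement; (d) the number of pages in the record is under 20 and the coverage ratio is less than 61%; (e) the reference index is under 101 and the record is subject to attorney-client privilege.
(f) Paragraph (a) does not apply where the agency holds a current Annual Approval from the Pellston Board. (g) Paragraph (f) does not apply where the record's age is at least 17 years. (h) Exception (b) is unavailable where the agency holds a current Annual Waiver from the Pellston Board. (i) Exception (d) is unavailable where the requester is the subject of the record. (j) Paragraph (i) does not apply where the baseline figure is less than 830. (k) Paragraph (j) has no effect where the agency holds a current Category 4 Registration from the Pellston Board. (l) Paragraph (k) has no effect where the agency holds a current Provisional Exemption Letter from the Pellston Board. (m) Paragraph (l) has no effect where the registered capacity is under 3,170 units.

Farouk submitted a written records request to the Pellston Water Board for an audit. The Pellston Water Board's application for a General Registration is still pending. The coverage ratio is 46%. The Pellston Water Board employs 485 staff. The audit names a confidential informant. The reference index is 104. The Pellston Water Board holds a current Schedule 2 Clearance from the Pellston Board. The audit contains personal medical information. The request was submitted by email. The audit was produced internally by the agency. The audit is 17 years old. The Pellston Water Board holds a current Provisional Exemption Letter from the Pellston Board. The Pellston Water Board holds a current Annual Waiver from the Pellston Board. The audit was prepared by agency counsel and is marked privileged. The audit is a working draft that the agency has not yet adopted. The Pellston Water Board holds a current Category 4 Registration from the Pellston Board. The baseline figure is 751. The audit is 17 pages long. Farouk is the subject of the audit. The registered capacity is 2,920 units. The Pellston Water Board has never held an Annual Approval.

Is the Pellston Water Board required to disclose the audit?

Yes — the Pellston Water Board must disclose the audit.

Exception (a) requires that the agency holds a current General Registration from the Pellston Board; but the General Registration is not current, so (a) is unavailable.
Exception (b): a current Schedule 2 Clearance is held; the audit contains personal medical information — every condition holds. But: (h) operates against (b): a current Annual Waiver is held. (b) is therefore removed.
Exception (c) fails — the audit was produced internally.
Exception (d): the number of pages in the record is 17, under the 20 limit; the coverage ratio is 46%, less than the 61% limit — every condition holds. Turning to paragraphs (i)–(m): (i) operates against (d): Farouk is the subject of the audit. (j) would limit (i) — the baseline figure is 751, less than the 830 limit — but (k) sets (j) aside: (k) is engaged — a current Category 4 Registration is held. (l) would limit (k) — a current Provisional Exemption Letter is held — but (m) sets (l) aside: (m) is engaged — the registered capacity is 2,920 units, under the 3,170 units limit. Exception (d) does not apply.
Exception (e) does not apply: the reference index is 104, not under 101.
None of the exceptions is available; § 49.5 applies in full.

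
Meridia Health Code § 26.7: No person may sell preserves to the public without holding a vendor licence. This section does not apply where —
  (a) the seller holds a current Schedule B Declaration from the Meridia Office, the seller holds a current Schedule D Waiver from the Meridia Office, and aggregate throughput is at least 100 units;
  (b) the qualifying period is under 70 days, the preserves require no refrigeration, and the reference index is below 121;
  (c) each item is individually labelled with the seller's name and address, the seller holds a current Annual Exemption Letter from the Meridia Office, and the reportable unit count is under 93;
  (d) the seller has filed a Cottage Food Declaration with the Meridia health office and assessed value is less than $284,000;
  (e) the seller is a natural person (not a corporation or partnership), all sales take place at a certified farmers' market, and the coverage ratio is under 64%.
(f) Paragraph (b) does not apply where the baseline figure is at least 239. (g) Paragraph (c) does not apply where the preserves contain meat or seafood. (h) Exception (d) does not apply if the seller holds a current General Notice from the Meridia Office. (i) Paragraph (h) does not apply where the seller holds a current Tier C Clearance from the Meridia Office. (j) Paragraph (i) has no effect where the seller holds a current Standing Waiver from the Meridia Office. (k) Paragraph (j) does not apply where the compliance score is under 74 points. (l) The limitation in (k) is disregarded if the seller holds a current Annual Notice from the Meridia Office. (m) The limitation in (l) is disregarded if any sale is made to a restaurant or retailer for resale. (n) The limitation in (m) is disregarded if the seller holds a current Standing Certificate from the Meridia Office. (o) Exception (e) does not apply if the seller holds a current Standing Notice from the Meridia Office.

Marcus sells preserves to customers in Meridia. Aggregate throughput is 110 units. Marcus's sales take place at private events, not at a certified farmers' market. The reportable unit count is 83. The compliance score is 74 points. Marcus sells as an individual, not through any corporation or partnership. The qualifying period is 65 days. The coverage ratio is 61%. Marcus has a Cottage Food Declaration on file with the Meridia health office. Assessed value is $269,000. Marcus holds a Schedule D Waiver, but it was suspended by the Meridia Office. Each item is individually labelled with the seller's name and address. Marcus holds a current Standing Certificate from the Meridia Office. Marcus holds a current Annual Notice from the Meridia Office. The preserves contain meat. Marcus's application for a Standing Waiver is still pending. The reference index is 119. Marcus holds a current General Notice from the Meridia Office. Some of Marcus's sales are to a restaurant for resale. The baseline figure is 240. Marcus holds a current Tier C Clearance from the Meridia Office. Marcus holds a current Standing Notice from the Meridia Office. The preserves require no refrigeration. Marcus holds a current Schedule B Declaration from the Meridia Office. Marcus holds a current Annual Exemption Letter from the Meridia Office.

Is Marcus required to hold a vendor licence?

No — exception (d) applies; Marcus is not required to hold a vendor licence.

Exception (a) requires that the seller holds a current Schedule D Waiver from the Meridia Office; but there is no Schedule D Waiver in force, so (a) is unavailable.
All of (b)'s requirements are met (the qualifying period is 65 days, under the 70 days limit; the preserves are shelf-stable; the reference index is 119, below the 121 limit). But applying paragraph (f): (f) operates against (b): the baseline figure is 240, meeting the 239 threshold. Exception (b) does not apply.
Exception (c): items are individually labelled; a current Annual Exemption Letter is held; the reportable unit count is 83, under the 93 limit — every condition holds. However, paragraph (g) must be considered: (g) operates against (c): the preserves contain meat. Exception (c) does not apply.
Exception (d): a Cottage Food Declaration is on file; assessed value is $269,000, less than the $284,000 limit — every condition holds. As to paragraphs (h)–(n): (h) would limit (d) — a current General Notice is held — but (i) sets (h) aside: (i) operates against (h): a current Tier C Clearance is held. (j) does not operate here (no current Standing Waiver is held), so (i) stands. (d) remains available.
Exception (e) fails — sales are at private events, not a certified farmers' market.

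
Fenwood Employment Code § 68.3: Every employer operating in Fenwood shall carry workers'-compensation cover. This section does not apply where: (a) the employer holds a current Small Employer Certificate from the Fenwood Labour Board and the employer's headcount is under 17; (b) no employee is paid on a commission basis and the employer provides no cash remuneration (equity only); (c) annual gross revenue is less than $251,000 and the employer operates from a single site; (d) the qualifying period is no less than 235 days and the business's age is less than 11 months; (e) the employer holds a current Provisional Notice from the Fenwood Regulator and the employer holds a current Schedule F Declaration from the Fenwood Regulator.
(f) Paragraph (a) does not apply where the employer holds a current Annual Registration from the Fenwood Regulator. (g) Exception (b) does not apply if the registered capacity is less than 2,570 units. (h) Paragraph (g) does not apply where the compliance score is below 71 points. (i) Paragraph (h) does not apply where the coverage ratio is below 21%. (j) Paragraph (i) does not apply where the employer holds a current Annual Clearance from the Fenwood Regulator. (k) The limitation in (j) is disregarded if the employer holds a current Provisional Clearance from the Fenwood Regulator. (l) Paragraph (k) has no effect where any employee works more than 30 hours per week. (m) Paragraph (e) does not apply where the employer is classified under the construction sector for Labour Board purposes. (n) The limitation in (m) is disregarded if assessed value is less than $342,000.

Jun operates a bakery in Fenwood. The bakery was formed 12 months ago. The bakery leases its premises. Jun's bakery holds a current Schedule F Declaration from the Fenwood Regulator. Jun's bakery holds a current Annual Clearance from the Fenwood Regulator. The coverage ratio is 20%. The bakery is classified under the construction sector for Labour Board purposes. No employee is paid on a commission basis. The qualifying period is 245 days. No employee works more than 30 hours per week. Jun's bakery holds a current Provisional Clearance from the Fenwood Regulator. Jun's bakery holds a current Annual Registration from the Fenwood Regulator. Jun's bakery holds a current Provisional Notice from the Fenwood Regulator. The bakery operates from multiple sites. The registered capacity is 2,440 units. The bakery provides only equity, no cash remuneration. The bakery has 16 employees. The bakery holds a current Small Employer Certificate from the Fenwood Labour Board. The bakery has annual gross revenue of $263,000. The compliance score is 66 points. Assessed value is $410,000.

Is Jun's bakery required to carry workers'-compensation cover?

Exception (a)'s conditions are all satisfied: a current Small Employer Certificate is held; the employer's headcount is 16, under the 17 limit. But applying paragraph (f): (f) operates — a current Annual Registration is held. (a) is therefore removed.
All of (b)'s requirements are met (no employee is paid on commission; remuneration is equity-only). However, paragraphs (g)–(l) must be considered: (g) operates against (b): the registered capacity is 2,440 units, less than the 2,570 units limit. (h) would limit (g) — the compliance score is 66 points, below the 71 points limit — but (i) sets (h) aside: (i) is engaged — the coverage ratio is 20%, below the 21% limit. (j) would limit (i) — a current Annual Clearance is held — but (k) sets (j) aside: (k) applies — a current Provisional Clearance is held. (l), which would lift (k), is inapplicable — no employee exceeds 30 hours/week. So (b) is unavailable.
Exception (c) fails — annual gross revenue is $263,000, not less than $251,000.
Exception (d) fails — the business's age is 12 months, not less than 11 months.
Exception (e): a current Provisional Notice is held; a current Schedule F Declaration is held — every condition holds. But applying paragraphs (m)–(n): (m) operates against (e): the bakery is classified under the construction sector. (n) is inapplicable (assessed value is $410,000, not less than $342,000), so (m) stands. Exception (e) does not apply.
No exception applies. The general rule governs.

Yes — Jun's bakery must carry workers'-compensation cover.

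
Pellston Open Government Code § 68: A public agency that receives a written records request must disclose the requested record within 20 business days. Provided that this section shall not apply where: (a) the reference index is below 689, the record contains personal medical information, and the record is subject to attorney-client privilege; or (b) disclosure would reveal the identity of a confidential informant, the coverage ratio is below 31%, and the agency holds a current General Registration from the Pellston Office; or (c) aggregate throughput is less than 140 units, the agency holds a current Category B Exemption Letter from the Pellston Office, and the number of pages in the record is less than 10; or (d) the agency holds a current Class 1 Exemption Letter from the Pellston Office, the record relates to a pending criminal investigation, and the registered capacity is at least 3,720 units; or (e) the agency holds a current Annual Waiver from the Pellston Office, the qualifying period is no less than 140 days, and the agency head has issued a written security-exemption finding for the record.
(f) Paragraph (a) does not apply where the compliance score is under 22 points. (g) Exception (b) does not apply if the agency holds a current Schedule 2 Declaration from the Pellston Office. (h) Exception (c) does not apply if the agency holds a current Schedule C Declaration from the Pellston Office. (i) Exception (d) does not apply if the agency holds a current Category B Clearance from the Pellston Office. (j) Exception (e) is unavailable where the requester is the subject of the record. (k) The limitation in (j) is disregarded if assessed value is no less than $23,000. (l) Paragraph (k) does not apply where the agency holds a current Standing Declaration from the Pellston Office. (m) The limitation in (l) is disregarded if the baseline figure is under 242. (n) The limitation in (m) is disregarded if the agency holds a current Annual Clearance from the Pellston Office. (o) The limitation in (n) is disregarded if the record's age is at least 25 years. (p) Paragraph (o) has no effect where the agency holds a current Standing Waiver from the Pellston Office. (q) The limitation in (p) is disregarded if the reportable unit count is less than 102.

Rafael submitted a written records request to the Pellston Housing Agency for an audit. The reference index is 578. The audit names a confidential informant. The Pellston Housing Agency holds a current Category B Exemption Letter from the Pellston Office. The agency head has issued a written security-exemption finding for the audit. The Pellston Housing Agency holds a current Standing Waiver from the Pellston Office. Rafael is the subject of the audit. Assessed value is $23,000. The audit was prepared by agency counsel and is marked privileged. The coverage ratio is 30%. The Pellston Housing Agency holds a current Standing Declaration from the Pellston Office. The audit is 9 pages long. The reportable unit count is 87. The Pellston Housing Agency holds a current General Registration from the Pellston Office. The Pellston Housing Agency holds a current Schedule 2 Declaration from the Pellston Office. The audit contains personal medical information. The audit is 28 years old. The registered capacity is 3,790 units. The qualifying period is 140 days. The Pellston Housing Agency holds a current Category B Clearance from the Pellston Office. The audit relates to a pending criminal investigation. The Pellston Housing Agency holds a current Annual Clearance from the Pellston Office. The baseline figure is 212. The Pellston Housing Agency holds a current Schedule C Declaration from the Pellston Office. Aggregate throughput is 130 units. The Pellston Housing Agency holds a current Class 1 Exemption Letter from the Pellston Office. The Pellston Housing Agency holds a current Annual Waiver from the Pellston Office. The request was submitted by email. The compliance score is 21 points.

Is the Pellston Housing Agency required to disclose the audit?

No — exception (e) applies; the Pellston Housing Agency is not required to disclose the audit.

All of (a)'s requirements are met (the reference index is 578, below the 689 limit; the audit contains personal medical information; the audit is privileged). But: (f) applies — the compliance score is 21 points, under the 22 points limit. So (a) is unavailable.
Exception (b)'s conditions are all satisfied: the audit names a confidential informant; the coverage ratio is 30%, below the 31% limit; a current General Registration is held. Turning to paragraph (g): (g) operates against (b): a current Schedule 2 Declaration is held. Exception (b) does not apply.
Exception (c): aggregate throughput is 130 units, less than the 140 units limit; a current Category B Exemption Letter is held; the number of pages in the record is 9, less than the 10 limit — every condition holds. Turning to paragraph (h): (h) operates against (c): a current Schedule C Declaration is held. Exception (c) does not apply.
Exception (d) is satisfied on its face — a current Class 1 Exemption Letter is held; the audit relates to a pending investigation; the registered capacity is 3,790 units, meeting the 3,720 units threshold. Turning to paragraph (i): (i) operates against (d): a current Category B Clearance is held. So (d) is unavailable.
Exception (e) is satisfied on its face — a current Annual Waiver is held; the qualifying period is 140 days, meeting the 140 days threshold; a written security-exemption finding has been issued. Considering the limiting provisions: (j) operates (Rafael is the subject of the audit), but is overridden by (k): (k) operates against (j): assessed value is $23,000, meeting the $23,000 threshold. (l) operates (a current Standing Declaration is held), but is overridden by (m): (m) applies — the baseline figure is 212, under the 242 limit. (n) is triggered (a current Annual Clearance is held), but is set aside by (o): (o) applies — the record's age is 28 years, meeting the 25 years threshold. (p) would limit (o) — a current Standing Waiver is held — but (q) sets (p) aside: (q) operates against (p): the reportable unit count is 87, less than the 102 limit. So (e) applies.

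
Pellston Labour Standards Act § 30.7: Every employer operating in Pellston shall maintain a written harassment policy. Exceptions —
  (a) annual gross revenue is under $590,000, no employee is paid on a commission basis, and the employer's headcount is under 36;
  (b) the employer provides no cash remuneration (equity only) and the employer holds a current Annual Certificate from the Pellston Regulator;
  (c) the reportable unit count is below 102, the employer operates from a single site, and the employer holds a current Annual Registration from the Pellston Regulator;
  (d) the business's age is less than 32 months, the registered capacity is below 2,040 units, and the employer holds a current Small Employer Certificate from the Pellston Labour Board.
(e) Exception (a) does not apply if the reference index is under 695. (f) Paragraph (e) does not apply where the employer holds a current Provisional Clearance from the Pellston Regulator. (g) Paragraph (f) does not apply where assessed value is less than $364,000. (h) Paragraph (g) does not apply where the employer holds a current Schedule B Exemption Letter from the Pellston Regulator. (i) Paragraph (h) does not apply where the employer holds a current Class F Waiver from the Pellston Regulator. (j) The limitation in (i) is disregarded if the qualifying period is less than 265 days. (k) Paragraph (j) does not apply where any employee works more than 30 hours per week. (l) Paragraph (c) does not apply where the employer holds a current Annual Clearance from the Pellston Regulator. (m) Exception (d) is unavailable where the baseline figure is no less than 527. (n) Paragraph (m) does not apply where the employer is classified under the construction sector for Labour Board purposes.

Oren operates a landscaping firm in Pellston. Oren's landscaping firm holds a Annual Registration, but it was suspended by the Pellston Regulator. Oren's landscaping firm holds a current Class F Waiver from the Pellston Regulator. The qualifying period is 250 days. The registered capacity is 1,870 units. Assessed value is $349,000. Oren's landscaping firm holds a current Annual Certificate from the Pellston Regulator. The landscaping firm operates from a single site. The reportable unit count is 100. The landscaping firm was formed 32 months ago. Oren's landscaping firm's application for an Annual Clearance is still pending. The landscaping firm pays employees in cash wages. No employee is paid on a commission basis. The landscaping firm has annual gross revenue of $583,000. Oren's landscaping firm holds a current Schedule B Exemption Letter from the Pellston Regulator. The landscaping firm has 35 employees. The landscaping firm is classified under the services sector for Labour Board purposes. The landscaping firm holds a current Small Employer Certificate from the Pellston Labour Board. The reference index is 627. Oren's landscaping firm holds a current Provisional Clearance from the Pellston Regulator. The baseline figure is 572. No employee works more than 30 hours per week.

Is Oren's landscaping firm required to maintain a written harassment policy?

All of (a)'s requirements are met (annual gross revenue is $583,000, under the $590,000 limit; no employee is paid on commission; the employer's headcount is 35, under the 36 limit). As to paragraphs (e)–(k): (e) applies (the reference index is 627, under the 695 limit), but is itself disapplied by (f): (f) is triggered — a current Provisional Clearance is held. (g) would limit (f) — assessed value is $349,000, less than the $364,000 limit — but (h) sets (g) aside: (h) operates against (g): a current Schedule B Exemption Letter is held. (i) would limit (h) — a current Class F Waiver is held — but (j) sets (i) aside: (j) operates against (i): the qualifying period is 250 days, less than the 265 days limit. (k), which would lift (j), is not triggered — no employee exceeds 30 hours/week. (a) remains available.
Exception (b) requires that the employer provides no cash remuneration (equity only); but employees are paid cash wages, so (b) is unavailable.
Exception (c) does not apply: the Annual Registration is not current.
Exception (d) does not apply: the business's age is 32 months, not less than 32 months.

No — exception (a) applies; Oren's landscaping firm is not required to maintain a written harassment policy.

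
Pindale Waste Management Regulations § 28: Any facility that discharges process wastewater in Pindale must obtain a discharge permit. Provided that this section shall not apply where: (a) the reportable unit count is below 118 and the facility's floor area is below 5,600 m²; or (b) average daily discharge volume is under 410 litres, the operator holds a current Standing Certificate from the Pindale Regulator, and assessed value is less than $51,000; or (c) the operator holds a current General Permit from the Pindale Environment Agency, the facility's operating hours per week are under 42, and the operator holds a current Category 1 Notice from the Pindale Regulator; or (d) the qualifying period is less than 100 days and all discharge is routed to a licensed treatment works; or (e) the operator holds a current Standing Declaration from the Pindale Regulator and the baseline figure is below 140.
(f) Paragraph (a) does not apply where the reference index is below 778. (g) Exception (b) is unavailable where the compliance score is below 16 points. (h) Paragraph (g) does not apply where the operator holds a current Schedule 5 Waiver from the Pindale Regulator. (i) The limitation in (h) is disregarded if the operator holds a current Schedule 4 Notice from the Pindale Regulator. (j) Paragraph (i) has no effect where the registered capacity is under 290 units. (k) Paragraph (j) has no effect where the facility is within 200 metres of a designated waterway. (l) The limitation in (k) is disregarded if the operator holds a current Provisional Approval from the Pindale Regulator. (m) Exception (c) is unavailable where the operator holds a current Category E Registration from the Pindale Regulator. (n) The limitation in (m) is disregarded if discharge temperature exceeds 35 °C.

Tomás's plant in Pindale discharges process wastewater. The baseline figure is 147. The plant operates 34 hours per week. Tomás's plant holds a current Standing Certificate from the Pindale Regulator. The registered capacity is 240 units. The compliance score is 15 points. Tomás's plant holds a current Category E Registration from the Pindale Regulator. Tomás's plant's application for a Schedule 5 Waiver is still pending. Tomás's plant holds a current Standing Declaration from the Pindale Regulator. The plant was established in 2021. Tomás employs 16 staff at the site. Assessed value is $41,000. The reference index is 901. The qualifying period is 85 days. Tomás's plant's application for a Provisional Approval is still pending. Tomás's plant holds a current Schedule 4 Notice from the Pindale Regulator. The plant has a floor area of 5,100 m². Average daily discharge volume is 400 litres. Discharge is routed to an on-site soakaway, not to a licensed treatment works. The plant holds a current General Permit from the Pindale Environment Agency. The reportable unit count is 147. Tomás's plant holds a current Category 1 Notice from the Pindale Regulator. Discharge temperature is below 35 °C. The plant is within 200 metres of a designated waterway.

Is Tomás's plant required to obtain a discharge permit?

Exception (a) does not apply: the reportable unit count is 147, not below 118.
Exception (b)'s conditions are all satisfied: average daily discharge volume is 400 litres, under the 410 litres limit; a current Standing Certificate is held; assessed value is $41,000, less than the $51,000 limit. But: (g) operates against (b): the compliance score is 15 points, below the 16 points limit. (h), which would lift (g), is inapplicable — the Schedule 5 Waiver is not current. (b) is therefore removed.
Exception (c): a current General Permit is held; the facility's operating hours per week are 34, under the 42 limit; a current Category 1 Notice is held — every condition holds. Turning to paragraphs (m)–(n): (m) is triggered — a current Category E Registration is held. (n), which would lift (m), is not engaged — discharge temperature is below 35 °C. Exception (c) does not apply.
Exception (d) does not apply: discharge is not routed to a licensed treatment works.
Exception (e) fails — the baseline figure is 147, not below 140.
No exception applies. The general rule governs.

Yes — Tomás's plant must obtain a discharge permit.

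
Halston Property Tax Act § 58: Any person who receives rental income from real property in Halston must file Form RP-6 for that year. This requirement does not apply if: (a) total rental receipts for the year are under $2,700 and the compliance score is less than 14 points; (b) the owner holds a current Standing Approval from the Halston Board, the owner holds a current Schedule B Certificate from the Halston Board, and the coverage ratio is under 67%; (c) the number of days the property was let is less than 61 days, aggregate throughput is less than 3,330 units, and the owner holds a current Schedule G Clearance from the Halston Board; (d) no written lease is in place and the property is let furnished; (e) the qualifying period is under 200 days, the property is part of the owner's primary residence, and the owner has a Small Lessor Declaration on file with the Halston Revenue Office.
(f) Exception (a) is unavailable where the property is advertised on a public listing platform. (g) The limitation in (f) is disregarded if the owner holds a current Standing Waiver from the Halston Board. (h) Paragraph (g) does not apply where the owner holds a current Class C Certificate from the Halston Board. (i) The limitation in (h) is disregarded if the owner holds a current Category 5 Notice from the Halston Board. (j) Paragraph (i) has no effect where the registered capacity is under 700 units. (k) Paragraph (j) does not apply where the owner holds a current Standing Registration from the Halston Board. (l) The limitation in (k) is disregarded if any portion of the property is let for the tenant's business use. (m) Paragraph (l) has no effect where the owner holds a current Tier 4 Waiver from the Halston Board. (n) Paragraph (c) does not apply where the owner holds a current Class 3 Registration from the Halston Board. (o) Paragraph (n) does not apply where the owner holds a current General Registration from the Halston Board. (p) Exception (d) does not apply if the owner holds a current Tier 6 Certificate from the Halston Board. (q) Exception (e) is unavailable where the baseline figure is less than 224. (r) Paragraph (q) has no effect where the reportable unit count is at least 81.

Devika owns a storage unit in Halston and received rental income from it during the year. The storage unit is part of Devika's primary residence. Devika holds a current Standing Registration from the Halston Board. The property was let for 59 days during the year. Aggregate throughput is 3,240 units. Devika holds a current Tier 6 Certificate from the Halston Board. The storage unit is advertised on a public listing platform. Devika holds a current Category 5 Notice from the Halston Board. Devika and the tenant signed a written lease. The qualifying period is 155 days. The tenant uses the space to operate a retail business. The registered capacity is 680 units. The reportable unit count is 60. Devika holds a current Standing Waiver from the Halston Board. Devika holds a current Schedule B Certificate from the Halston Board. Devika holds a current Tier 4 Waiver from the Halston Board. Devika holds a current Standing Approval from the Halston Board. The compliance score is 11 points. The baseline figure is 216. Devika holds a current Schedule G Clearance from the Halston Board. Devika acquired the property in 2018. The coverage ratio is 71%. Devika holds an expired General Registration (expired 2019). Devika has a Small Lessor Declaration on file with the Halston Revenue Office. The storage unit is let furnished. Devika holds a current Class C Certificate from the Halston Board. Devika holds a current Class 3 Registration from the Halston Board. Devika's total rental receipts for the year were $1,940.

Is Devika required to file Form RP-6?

No — exception (a) applies; Devika is not required to file Form RP-6.

All of (a)'s requirements are met (total rental receipts for the year are $1,940, under the $2,700 limit; the compliance score is 11 points, less than the 14 points limit). As to paragraphs (f)–(m): (f) operates (the property is publicly advertised), but is displaced by (g): (g) operates against (f): a current Standing Waiver is held. (h) applies (a current Class C Certificate is held), but is displaced by (i): (i) applies — a current Category 5 Notice is held. (j) would limit (i) — the registered capacity is 680 units, under the 700 units limit — but (k) sets (j) aside: (k) applies — a current Standing Registration is held. (l) would limit (k) — the space is let for business use — but (m) sets (l) aside: (m) applies — a current Tier 4 Waiver is held. So (a) applies.
Exception (b) fails — the coverage ratio is 71%, not under 67%.
Exception (c) is satisfied on its face — the number of days the property was let is 59 days, less than the 61 days limit; aggregate throughput is 3,240 units, less than the 3,330 units limit; a current Schedule G Clearance is held. Turning to paragraphs (n)–(o): (n) applies — a current Class 3 Registration is held. (o), which would lift (n), is not engaged — the General Registration is not current. (c) is therefore removed.
Exception (d) does not apply: a written lease is in place.
Exception (e): the qualifying period is 155 days, under the 200 days limit; the storage unit is part of the primary residence; a Small Lessor Declaration is on file — every condition holds. Turning to paragraphs (q)–(r): (q) is triggered — the baseline figure is 216, less than the 224 limit. (r) is not engaged (the reportable unit count is 60, short of 81), so (q) stands. Exception (e) does not apply.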